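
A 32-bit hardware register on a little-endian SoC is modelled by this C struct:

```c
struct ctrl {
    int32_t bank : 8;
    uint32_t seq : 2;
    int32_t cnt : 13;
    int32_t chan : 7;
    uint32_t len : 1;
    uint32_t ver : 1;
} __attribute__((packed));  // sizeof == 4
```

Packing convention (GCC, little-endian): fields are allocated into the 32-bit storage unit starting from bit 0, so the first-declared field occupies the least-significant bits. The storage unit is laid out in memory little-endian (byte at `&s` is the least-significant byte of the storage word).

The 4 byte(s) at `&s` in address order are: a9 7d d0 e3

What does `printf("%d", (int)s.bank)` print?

[0]=0xa9 [1]=0x7d [2]=0xd0 [3]=0xe3 (little-endian) → word 0xe3d07da9
bank [0+:8] = (word>>0) & 0xff = 169  ←
seq [8+:2] = (word>>8) & 0x3 = 1
cnt [10+:13] = (word>>10) & 0x1fff = 5151
chan [23+:7] = (word>>23) & 0x7f = 71
len [30+:1] = (word>>30) & 0x1 = 1
ver [31+:1] = (word>>31) & 0x1 = 1
bank signed 8b, MSB=1: 169 - 256 = -87

-87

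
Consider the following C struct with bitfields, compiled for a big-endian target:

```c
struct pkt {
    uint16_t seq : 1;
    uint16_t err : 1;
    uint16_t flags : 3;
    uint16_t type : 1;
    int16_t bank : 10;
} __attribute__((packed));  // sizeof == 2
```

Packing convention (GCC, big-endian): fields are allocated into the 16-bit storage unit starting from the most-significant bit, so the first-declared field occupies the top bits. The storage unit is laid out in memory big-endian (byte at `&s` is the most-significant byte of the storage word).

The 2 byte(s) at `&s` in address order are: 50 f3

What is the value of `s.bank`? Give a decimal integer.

243

[0]=0x50 [1]=0xf3 (big-endian) → word 0x50f3
seq [15+:1] = (word>>15) & 0x1 = 0
err [14+:1] = (word>>14) & 0x1 = 1
flags [11+:3] = (word>>11) & 0x7 = 2
type [10+:1] = (word>>10) & 0x1 = 0
bank [0+:10] = (word>>0) & 0x3ff = 243  ←
bank signed 10b, MSB=0: value = 243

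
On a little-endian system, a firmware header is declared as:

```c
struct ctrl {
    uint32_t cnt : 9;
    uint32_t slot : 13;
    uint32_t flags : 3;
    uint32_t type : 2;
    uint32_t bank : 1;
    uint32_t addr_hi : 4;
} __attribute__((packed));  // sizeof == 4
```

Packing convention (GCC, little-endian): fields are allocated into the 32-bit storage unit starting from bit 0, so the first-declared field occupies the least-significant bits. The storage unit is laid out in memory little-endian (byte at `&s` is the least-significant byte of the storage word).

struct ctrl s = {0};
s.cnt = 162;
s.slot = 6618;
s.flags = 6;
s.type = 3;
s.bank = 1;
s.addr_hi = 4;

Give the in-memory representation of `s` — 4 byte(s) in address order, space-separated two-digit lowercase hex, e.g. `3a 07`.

cnt:9 = 162 → 0xa2 << 0 → word 0x000000a2
slot:13 = 6618 → 0x19da << 9 → word 0x0033b4a2
flags:3 = 6 → 0x6 << 22 → word 0x01b3b4a2
type:2 = 3 → 0x3 << 25 → word 0x07b3b4a2
bank:1 = 1 → 0x1 << 27 → word 0x0fb3b4a2
addr_hi:4 = 4 → 0x4 << 28 → word 0x4fb3b4a2
word = 0x4fb3b4a2 → little-endian bytes:
  [0]=0xa2  [1]=0xb4  [2]=0xb3  [3]=0x4f

a2 b4 b3 4f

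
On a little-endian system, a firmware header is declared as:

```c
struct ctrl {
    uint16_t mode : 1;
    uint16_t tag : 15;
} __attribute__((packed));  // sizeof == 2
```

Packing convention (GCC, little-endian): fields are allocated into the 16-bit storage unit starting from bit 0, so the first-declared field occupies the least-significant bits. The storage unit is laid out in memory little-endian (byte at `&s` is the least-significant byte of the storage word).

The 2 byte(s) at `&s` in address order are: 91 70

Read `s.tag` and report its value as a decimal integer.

14408

[0]=0x91 [1]=0x70 (little-endian) → word 0x7091
mode:1 @ bit 0 → (0x7091>>0)&0x1 = 0x1
tag:15 @ bit 1 → (0x7091>>1)&0x7fff = 0x3848  ←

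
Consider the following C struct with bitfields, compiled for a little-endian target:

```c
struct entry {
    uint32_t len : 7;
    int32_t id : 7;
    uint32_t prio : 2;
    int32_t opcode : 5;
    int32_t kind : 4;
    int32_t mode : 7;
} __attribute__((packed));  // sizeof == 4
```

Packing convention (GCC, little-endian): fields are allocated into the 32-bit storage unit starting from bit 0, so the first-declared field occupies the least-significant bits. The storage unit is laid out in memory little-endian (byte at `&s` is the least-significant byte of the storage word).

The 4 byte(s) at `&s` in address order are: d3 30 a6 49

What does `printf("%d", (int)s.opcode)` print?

[0]=0xd3 [1]=0x30 [2]=0xa6 [3]=0x49 (little-endian) → word 0x49a630d3
len [0+:7] = (word>>0) & 0x7f = 83
id [7+:7] = (word>>7) & 0x7f = 97
prio [14+:2] = (word>>14) & 0x3 = 0
opcode [16+:5] = (word>>16) & 0x1f = 6  ←
kind [21+:4] = (word>>21) & 0xf = 13
mode [25+:7] = (word>>25) & 0x7f = 36
opcode signed 5b, MSB=0: value = 6

6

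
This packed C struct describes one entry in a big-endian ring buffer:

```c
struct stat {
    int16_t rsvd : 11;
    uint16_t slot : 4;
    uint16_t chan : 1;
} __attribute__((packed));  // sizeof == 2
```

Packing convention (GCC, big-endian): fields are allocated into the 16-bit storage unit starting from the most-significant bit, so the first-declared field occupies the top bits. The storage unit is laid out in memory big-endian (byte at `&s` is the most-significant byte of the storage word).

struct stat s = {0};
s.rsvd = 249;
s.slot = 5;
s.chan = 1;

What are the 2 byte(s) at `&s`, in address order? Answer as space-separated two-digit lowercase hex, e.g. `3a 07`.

[5+:11] rsvd=249 & 0x7ff = 0xf9; word=0x1f20
[1+:4] slot=5 & 0xf = 0x5; word=0x1f2a
[0+:1] chan=1 & 0x1 = 0x1; word=0x1f2b
word = 0x1f2b → big-endian bytes:
  [0]=0x1f  [1]=0x2b

1f 2b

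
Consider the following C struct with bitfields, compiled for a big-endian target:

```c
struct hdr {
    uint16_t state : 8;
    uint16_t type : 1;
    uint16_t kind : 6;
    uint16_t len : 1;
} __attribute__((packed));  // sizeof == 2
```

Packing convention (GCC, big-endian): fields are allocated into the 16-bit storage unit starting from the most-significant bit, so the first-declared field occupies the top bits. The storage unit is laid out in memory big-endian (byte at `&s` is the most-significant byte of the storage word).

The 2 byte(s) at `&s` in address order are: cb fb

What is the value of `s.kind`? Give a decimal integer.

[0]=0xcb [1]=0xfb (big-endian) → word 0xcbfb
state [8+:8] = (word>>8) & 0xff = 203
type [7+:1] = (word>>7) & 0x1 = 1
kind [1+:6] = (word>>1) & 0x3f = 61  ←
len [0+:1] = (word>>0) & 0x1 = 1

61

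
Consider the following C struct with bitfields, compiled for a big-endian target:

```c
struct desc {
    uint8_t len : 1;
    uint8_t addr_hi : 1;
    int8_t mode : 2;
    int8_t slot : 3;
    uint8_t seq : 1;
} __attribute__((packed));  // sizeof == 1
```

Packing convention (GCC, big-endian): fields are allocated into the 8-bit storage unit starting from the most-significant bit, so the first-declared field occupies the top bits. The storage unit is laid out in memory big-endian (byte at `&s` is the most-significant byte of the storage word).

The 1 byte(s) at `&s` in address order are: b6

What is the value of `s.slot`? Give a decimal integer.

3

[0]=0xb6 (big-endian) → word 0xb6
len:1 @ bit 7 → (0xb6>>7)&0x1 = 0x1
addr_hi:1 @ bit 6 → (0xb6>>6)&0x1 = 0x0
mode:2 @ bit 4 → (0xb6>>4)&0x3 = 0x3
slot:3 @ bit 1 → (0xb6>>1)&0x7 = 0x3  ←
seq:1 @ bit 0 → (0xb6>>0)&0x1 = 0x0
slot signed 3b, MSB=0: value = 3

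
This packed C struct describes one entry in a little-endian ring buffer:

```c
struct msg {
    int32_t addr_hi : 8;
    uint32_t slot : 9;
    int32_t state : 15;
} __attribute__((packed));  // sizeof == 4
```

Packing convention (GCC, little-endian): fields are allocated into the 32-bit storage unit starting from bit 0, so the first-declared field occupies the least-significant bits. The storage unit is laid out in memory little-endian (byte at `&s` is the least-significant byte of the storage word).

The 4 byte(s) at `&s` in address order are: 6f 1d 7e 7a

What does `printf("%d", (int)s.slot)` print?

29

[0]=0x6f [1]=0x1d [2]=0x7e [3]=0x7a (little-endian) → word 0x7a7e1d6f
addr_hi [0+:8] = (word>>0) & 0xff = 111
slot [8+:9] = (word>>8) & 0x1ff = 29  ←
state [17+:15] = (word>>17) & 0x7fff = 15679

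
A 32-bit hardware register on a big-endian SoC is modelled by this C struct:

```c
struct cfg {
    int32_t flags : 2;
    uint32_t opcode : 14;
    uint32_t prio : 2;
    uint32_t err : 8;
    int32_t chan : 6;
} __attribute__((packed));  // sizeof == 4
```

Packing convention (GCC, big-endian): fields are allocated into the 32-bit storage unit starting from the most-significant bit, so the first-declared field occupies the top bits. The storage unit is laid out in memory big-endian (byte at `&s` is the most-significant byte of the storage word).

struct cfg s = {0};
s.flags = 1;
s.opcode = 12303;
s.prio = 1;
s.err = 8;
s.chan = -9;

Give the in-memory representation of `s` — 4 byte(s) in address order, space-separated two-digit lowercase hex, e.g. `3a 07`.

flags (2b) val=1 bits=0x1 at bit 30: 0x40000000
opcode (14b) val=12303 bits=0x300f at bit 16: 0x700f0000
prio (2b) val=1 bits=0x1 at bit 14: 0x700f4000
err (8b) val=8 bits=0x8 at bit 6: 0x700f4200
chan (6b) val=-9 bits=0x37 at bit 0: 0x700f4237
word = 0x700f4237 → big-endian bytes:
  [0]=0x70  [1]=0x0f  [2]=0x42  [3]=0x37

70 0f 42 37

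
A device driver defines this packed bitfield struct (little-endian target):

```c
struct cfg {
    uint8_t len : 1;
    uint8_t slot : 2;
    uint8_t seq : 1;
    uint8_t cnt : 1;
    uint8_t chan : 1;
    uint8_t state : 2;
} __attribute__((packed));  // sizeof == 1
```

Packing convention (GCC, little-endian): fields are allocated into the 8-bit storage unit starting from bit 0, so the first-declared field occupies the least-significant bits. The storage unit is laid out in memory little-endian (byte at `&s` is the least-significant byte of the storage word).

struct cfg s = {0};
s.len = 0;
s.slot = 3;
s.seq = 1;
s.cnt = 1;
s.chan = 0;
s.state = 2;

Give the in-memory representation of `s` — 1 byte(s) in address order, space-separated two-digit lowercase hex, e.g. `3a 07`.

9e

len (1b) val=0 bits=0x0 at bit 0: 0x00
slot (2b) val=3 bits=0x3 at bit 1: 0x06
seq (1b) val=1 bits=0x1 at bit 3: 0x0e
cnt (1b) val=1 bits=0x1 at bit 4: 0x1e
chan (1b) val=0 bits=0x0 at bit 5: 0x1e
state (2b) val=2 bits=0x2 at bit 6: 0x9e
word = 0x9e → little-endian bytes:
  [0]=0x9e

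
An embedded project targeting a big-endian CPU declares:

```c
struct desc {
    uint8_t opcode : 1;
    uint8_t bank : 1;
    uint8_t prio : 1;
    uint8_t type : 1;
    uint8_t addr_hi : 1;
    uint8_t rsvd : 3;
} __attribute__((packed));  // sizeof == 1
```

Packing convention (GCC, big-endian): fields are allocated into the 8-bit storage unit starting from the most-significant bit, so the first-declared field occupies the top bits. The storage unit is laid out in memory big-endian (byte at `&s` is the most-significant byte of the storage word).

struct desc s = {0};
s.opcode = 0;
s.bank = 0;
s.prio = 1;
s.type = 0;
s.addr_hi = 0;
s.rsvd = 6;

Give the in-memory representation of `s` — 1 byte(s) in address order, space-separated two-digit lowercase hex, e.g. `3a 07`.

26

opcode (1b) val=0 bits=0x0 at bit 7: 0x00
bank (1b) val=0 bits=0x0 at bit 6: 0x00
prio (1b) val=1 bits=0x1 at bit 5: 0x20
type (1b) val=0 bits=0x0 at bit 4: 0x20
addr_hi (1b) val=0 bits=0x0 at bit 3: 0x20
rsvd (3b) val=6 bits=0x6 at bit 0: 0x26
word = 0x26 → big-endian bytes:
  [0]=0x26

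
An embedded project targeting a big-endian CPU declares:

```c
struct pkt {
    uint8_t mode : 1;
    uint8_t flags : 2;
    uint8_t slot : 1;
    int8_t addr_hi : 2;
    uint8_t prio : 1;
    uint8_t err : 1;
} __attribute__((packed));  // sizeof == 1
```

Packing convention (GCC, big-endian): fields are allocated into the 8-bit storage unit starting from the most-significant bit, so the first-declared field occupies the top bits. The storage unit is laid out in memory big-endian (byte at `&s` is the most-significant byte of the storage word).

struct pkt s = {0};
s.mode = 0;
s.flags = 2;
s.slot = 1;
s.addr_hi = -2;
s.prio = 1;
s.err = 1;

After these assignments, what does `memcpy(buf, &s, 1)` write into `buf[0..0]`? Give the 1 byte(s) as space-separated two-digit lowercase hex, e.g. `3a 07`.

5b

[7+:1] mode=0 & 0x1 = 0x0; word=0x00
[5+:2] flags=2 & 0x3 = 0x2; word=0x40
[4+:1] slot=1 & 0x1 = 0x1; word=0x50
[2+:2] addr_hi=-2 & 0x3 = 0x2; word=0x58
[1+:1] prio=1 & 0x1 = 0x1; word=0x5a
[0+:1] err=1 & 0x1 = 0x1; word=0x5b
word = 0x5b → big-endian bytes:
  [0]=0x5b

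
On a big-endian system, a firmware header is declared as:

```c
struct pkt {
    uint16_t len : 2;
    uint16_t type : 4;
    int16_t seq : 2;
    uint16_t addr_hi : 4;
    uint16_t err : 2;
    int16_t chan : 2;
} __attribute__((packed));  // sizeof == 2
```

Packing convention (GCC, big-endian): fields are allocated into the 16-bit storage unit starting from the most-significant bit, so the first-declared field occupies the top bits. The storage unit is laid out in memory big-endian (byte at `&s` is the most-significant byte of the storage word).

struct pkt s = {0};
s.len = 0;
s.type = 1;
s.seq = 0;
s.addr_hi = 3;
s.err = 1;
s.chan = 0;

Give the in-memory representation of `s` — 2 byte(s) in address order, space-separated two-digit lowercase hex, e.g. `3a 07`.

[14+:2] len=0 & 0x3 = 0x0; word=0x0000
[10+:4] type=1 & 0xf = 0x1; word=0x0400
[8+:2] seq=0 & 0x3 = 0x0; word=0x0400
[4+:4] addr_hi=3 & 0xf = 0x3; word=0x0430
[2+:2] err=1 & 0x3 = 0x1; word=0x0434
[0+:2] chan=0 & 0x3 = 0x0; word=0x0434
word = 0x0434 → big-endian bytes:
  [0]=0x04  [1]=0x34

04 34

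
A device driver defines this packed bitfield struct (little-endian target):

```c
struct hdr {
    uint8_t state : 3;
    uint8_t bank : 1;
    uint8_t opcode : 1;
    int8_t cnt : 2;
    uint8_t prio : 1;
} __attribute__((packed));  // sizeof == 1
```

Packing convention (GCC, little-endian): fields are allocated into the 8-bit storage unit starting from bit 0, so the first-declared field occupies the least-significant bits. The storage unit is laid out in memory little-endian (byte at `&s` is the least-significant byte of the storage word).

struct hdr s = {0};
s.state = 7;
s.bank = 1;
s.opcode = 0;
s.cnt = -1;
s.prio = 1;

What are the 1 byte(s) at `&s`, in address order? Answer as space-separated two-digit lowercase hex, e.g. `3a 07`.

ef

[0+:3] state=7 & 0x7 = 0x7; word=0x07
[3+:1] bank=1 & 0x1 = 0x1; word=0x0f
[4+:1] opcode=0 & 0x1 = 0x0; word=0x0f
[5+:2] cnt=-1 & 0x3 = 0x3; word=0x6f
[7+:1] prio=1 & 0x1 = 0x1; word=0xef
word = 0xef → little-endian bytes:
  [0]=0xef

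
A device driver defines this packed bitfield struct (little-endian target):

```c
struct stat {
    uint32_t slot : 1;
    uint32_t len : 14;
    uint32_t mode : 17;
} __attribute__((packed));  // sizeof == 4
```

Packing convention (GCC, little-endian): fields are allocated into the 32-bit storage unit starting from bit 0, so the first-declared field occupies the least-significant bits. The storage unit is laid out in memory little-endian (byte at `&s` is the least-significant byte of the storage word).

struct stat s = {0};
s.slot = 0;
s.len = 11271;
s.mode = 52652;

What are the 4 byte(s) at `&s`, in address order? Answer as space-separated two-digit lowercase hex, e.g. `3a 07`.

[0+:1] slot=0 & 0x1 = 0x0; word=0x00000000
[1+:14] len=11271 & 0x3fff = 0x2c07; word=0x0000580e
[15+:17] mode=52652 & 0x1ffff = 0xcdac; word=0x66d6580e
word = 0x66d6580e → little-endian bytes:
  [0]=0x0e  [1]=0x58  [2]=0xd6  [3]=0x66

0e 58 d6 66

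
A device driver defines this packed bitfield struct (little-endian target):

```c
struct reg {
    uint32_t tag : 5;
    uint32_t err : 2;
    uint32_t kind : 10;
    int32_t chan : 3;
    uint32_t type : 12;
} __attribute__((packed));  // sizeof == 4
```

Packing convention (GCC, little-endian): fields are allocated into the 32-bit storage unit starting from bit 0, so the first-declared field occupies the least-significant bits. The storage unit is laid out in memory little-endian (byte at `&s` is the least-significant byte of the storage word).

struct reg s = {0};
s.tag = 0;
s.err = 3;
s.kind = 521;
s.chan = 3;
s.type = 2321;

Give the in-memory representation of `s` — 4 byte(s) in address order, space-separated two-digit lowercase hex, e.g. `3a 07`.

tag (5b) val=0 bits=0x0 at bit 0: 0x00000000
err (2b) val=3 bits=0x3 at bit 5: 0x00000060
kind (10b) val=521 bits=0x209 at bit 7: 0x000104e0
chan (3b) val=3 bits=0x3 at bit 17: 0x000704e0
type (12b) val=2321 bits=0x911 at bit 20: 0x911704e0
word = 0x911704e0 → little-endian bytes:
  [0]=0xe0  [1]=0x04  [2]=0x17  [3]=0x91

e0 04 17 91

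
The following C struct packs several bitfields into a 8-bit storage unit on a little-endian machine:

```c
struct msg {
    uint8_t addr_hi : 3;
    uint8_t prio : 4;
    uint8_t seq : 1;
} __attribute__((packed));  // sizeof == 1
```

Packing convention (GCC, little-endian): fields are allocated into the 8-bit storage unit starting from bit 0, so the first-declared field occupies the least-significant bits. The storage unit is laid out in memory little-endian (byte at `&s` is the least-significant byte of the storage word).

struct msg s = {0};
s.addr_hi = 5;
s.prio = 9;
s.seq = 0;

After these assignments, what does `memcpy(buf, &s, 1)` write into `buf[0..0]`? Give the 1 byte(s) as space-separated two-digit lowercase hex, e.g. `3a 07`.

addr_hi (3b) val=5 bits=0x5 at bit 0: 0x05
prio (4b) val=9 bits=0x9 at bit 3: 0x4d
seq (1b) val=0 bits=0x0 at bit 7: 0x4d
word = 0x4d → little-endian bytes:
  [0]=0x4d

4d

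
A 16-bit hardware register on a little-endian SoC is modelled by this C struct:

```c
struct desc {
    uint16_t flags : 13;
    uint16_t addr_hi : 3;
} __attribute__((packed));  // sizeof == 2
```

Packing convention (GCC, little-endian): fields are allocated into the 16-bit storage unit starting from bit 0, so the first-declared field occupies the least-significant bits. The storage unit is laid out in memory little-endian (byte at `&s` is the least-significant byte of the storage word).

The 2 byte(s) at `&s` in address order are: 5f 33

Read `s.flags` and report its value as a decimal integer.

4959

[0]=0x5f [1]=0x33 (little-endian) → word 0x335f
flags [0+:13] = (word>>0) & 0x1fff = 4959  ←
addr_hi [13+:3] = (word>>13) & 0x7 = 1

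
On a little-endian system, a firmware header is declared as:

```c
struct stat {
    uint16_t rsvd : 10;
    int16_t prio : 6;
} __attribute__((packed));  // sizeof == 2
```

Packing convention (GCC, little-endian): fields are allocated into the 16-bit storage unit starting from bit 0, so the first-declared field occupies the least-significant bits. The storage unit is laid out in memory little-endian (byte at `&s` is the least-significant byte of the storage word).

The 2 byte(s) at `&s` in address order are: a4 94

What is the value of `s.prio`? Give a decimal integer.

-27

[0]=0xa4 [1]=0x94 (little-endian) → word 0x94a4
rsvd [0+:10] = (word>>0) & 0x3ff = 164
prio [10+:6] = (word>>10) & 0x3f = 37  ←
prio signed 6b, MSB=1: 37 - 64 = -27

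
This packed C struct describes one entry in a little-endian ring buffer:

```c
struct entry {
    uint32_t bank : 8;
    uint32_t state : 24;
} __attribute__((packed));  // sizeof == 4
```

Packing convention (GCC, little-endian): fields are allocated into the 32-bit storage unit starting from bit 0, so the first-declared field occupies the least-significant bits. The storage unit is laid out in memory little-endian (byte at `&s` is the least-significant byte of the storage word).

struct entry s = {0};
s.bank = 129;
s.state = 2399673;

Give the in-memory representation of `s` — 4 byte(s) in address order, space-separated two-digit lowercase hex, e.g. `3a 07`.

[0+:8] bank=129 & 0xff = 0x81; word=0x00000081
[8+:24] state=2399673 & 0xffffff = 0x249db9; word=0x249db981
word = 0x249db981 → little-endian bytes:
  [0]=0x81  [1]=0xb9  [2]=0x9d  [3]=0x24

81 b9 9d 24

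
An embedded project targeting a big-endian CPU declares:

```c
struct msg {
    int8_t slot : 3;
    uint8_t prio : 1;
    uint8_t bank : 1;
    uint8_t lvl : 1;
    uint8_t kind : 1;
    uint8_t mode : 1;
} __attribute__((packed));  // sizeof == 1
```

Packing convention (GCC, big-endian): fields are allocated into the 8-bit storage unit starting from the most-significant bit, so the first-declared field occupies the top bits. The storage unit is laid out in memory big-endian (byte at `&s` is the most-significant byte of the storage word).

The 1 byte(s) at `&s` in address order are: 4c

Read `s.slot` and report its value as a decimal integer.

[0]=0x4c (big-endian) → word 0x4c
slot [5+:3] = (word>>5) & 0x7 = 2  ←
prio [4+:1] = (word>>4) & 0x1 = 0
bank [3+:1] = (word>>3) & 0x1 = 1
lvl [2+:1] = (word>>2) & 0x1 = 1
kind [1+:1] = (word>>1) & 0x1 = 0
mode [0+:1] = (word>>0) & 0x1 = 0
slot signed 3b, MSB=0: value = 2

2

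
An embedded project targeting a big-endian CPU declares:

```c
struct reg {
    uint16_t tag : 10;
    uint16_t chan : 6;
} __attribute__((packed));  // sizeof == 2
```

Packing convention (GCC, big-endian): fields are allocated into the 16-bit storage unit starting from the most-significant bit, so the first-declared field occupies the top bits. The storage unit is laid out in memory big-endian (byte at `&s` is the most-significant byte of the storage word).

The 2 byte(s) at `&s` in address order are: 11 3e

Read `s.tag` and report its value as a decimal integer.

[0]=0x11 [1]=0x3e (big-endian) → word 0x113e
tag [6+:10] = (word>>6) & 0x3ff = 68  ←
chan [0+:6] = (word>>0) & 0x3f = 62

68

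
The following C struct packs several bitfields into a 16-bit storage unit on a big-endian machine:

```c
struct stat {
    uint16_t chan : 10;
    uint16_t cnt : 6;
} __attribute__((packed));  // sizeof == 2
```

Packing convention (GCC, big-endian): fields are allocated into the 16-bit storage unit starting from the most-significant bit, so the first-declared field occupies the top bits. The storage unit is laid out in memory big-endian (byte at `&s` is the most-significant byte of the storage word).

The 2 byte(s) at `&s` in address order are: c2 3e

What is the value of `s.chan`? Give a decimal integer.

[0]=0xc2 [1]=0x3e (big-endian) → word 0xc23e
chan [6+:10] = (word>>6) & 0x3ff = 776  ←
cnt [0+:6] = (word>>0) & 0x3f = 62

776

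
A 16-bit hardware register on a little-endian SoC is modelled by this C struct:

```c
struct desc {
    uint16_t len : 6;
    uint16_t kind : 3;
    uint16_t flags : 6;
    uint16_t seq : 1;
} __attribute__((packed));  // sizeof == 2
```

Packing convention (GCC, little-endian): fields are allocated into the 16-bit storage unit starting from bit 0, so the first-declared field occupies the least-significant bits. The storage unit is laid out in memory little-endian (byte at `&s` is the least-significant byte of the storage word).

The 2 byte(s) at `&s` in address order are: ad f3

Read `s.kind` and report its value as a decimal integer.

[0]=0xad [1]=0xf3 (little-endian) → word 0xf3ad
len:6 @ bit 0 → (0xf3ad>>0)&0x3f = 0x2d
kind:3 @ bit 6 → (0xf3ad>>6)&0x7 = 0x6  ←
flags:6 @ bit 9 → (0xf3ad>>9)&0x3f = 0x39
seq:1 @ bit 15 → (0xf3ad>>15)&0x1 = 0x1

6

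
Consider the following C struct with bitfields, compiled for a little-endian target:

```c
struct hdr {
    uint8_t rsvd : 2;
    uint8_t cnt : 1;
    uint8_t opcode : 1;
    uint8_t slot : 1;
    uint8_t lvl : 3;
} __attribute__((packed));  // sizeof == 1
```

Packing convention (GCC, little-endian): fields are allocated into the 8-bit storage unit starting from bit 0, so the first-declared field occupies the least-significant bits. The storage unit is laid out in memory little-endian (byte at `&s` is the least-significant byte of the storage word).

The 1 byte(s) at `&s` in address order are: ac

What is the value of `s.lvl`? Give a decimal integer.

5

[0]=0xac (little-endian) → word 0xac
rsvd [0+:2] = (word>>0) & 0x3 = 0
cnt [2+:1] = (word>>2) & 0x1 = 1
opcode [3+:1] = (word>>3) & 0x1 = 1
slot [4+:1] = (word>>4) & 0x1 = 0
lvl [5+:3] = (word>>5) & 0x7 = 5  ←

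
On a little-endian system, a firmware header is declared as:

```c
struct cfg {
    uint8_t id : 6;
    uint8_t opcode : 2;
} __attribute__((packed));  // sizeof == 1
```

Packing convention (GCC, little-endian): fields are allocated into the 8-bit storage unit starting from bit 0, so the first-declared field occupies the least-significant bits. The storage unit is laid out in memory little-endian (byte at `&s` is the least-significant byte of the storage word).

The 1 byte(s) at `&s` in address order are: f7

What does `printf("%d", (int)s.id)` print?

55

[0]=0xf7 (little-endian) → word 0xf7
id [0+:6] = (word>>0) & 0x3f = 55  ←
opcode [6+:2] = (word>>6) & 0x3 = 3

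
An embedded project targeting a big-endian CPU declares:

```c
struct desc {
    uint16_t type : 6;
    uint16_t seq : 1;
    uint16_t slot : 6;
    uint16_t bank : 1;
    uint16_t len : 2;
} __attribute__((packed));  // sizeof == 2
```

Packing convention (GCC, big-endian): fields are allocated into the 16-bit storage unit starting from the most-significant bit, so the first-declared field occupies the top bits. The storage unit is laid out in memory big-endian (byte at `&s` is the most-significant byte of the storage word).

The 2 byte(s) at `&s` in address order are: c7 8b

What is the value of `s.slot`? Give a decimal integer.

[0]=0xc7 [1]=0x8b (big-endian) → word 0xc78b
type [10+:6] = (word>>10) & 0x3f = 49
seq [9+:1] = (word>>9) & 0x1 = 1
slot [3+:6] = (word>>3) & 0x3f = 49  ←
bank [2+:1] = (word>>2) & 0x1 = 0
len [0+:2] = (word>>0) & 0x3 = 3

49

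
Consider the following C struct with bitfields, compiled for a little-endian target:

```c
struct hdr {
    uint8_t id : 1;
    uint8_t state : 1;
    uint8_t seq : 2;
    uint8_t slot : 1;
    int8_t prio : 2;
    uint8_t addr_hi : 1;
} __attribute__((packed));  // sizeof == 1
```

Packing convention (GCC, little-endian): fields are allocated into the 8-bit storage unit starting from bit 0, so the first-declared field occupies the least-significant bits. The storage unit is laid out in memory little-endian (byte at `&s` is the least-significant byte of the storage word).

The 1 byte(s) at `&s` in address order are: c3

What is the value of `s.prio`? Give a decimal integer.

-2

[0]=0xc3 (little-endian) → word 0xc3
id:1 @ bit 0 → (0xc3>>0)&0x1 = 0x1
state:1 @ bit 1 → (0xc3>>1)&0x1 = 0x1
seq:2 @ bit 2 → (0xc3>>2)&0x3 = 0x0
slot:1 @ bit 4 → (0xc3>>4)&0x1 = 0x0
prio:2 @ bit 5 → (0xc3>>5)&0x3 = 0x2  ←
addr_hi:1 @ bit 7 → (0xc3>>7)&0x1 = 0x1
prio signed 2b, MSB=1: 2 - 4 = -2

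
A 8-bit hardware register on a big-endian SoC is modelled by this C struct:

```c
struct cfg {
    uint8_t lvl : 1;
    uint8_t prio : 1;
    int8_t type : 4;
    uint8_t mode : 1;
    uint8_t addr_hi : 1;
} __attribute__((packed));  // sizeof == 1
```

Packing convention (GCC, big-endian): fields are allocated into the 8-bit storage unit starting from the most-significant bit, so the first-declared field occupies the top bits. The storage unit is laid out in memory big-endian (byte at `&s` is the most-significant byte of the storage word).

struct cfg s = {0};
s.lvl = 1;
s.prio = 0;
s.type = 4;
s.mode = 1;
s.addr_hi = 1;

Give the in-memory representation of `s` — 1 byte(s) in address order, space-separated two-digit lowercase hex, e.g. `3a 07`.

93

lvl:1 = 1 → 0x1 << 7 → word 0x80
prio:1 = 0 → 0x0 << 6 → word 0x80
type:4 = 4 → 0x4 << 2 → word 0x90
mode:1 = 1 → 0x1 << 1 → word 0x92
addr_hi:1 = 1 → 0x1 << 0 → word 0x93
word = 0x93 → big-endian bytes:
  [0]=0x93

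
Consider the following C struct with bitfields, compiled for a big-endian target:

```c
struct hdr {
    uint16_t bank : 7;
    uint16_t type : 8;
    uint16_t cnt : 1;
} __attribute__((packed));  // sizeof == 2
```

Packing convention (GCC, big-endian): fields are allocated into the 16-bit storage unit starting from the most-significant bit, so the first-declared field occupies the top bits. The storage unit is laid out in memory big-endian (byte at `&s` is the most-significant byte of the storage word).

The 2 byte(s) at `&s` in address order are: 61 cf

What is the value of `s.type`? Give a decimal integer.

231

[0]=0x61 [1]=0xcf (big-endian) → word 0x61cf
bank:7 @ bit 9 → (0x61cf>>9)&0x7f = 0x30
type:8 @ bit 1 → (0x61cf>>1)&0xff = 0xe7  ←
cnt:1 @ bit 0 → (0x61cf>>0)&0x1 = 0x1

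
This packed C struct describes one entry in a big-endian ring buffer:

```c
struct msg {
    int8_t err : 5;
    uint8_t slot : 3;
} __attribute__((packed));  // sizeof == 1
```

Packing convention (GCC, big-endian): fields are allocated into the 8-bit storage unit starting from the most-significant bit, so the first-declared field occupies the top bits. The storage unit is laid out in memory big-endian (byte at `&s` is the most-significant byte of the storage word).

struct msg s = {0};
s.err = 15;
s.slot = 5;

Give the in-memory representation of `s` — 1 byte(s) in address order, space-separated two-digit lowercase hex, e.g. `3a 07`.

err (5b) val=15 bits=0xf at bit 3: 0x78
slot (3b) val=5 bits=0x5 at bit 0: 0x7d
word = 0x7d → big-endian bytes:
  [0]=0x7d

7d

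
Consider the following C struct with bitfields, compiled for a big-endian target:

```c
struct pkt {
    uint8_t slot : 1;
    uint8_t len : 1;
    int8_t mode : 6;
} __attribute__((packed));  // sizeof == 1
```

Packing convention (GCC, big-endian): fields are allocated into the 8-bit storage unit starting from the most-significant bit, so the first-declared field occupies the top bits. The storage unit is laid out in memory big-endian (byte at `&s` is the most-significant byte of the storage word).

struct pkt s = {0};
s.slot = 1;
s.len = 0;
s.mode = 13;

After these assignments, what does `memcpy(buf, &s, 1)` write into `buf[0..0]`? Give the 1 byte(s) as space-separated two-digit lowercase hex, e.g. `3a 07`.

[7+:1] slot=1 & 0x1 = 0x1; word=0x80
[6+:1] len=0 & 0x1 = 0x0; word=0x80
[0+:6] mode=13 & 0x3f = 0xd; word=0x8d
word = 0x8d → big-endian bytes:
  [0]=0x8d

8d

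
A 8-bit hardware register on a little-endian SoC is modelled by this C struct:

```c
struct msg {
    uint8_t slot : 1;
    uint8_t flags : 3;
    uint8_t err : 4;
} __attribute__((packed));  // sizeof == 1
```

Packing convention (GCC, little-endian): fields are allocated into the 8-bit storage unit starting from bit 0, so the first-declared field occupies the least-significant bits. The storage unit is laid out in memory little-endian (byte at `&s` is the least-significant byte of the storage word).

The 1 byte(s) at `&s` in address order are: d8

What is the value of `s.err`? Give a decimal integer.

[0]=0xd8 (little-endian) → word 0xd8
slot [0+:1] = (word>>0) & 0x1 = 0
flags [1+:3] = (word>>1) & 0x7 = 4
err [4+:4] = (word>>4) & 0xf = 13  ←

13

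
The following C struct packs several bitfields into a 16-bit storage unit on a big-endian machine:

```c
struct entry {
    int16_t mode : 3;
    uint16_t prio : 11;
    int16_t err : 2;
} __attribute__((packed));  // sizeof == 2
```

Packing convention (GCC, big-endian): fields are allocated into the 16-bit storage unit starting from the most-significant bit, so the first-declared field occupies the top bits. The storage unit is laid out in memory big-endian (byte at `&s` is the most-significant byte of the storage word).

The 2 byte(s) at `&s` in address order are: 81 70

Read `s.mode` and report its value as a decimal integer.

[0]=0x81 [1]=0x70 (big-endian) → word 0x8170
mode [13+:3] = (word>>13) & 0x7 = 4  ←
prio [2+:11] = (word>>2) & 0x7ff = 92
err [0+:2] = (word>>0) & 0x3 = 0
mode signed 3b, MSB=1: 4 - 8 = -4

-4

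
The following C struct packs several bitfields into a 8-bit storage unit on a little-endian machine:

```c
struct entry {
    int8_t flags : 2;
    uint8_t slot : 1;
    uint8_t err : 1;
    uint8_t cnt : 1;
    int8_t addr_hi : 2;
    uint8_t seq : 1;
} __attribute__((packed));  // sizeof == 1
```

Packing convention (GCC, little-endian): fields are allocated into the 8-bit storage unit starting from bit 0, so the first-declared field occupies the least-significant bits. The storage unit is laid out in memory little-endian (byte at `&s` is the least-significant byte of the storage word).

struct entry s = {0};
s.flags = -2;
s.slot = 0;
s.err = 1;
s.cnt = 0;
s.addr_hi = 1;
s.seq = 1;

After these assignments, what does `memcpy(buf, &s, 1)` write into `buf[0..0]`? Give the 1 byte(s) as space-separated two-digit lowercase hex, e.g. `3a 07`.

aa

[0+:2] flags=-2 & 0x3 = 0x2; word=0x02
[2+:1] slot=0 & 0x1 = 0x0; word=0x02
[3+:1] err=1 & 0x1 = 0x1; word=0x0a
[4+:1] cnt=0 & 0x1 = 0x0; word=0x0a
[5+:2] addr_hi=1 & 0x3 = 0x1; word=0x2a
[7+:1] seq=1 & 0x1 = 0x1; word=0xaa
word = 0xaa → little-endian bytes:
  [0]=0xaa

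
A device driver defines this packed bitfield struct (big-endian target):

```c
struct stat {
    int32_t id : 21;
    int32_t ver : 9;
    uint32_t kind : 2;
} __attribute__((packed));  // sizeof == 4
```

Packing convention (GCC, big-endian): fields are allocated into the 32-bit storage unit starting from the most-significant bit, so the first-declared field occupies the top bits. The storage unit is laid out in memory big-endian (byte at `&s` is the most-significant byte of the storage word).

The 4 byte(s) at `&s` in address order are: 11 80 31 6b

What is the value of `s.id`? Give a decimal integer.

[0]=0x11 [1]=0x80 [2]=0x31 [3]=0x6b (big-endian) → word 0x1180316b
id:21 @ bit 11 → (0x1180316b>>11)&0x1fffff = 0x23006  ←
ver:9 @ bit 2 → (0x1180316b>>2)&0x1ff = 0x5a
kind:2 @ bit 0 → (0x1180316b>>0)&0x3 = 0x3
id signed 21b, MSB=0: value = 143366

143366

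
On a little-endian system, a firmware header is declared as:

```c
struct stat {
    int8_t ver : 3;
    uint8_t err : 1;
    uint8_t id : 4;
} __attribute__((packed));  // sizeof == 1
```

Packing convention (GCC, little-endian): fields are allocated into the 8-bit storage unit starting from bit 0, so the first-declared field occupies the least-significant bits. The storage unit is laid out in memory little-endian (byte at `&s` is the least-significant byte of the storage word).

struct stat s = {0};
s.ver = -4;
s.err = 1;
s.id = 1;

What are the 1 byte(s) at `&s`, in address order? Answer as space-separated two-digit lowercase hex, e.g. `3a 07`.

ver:3 = -4 → 0x4 << 0 → word 0x04
err:1 = 1 → 0x1 << 3 → word 0x0c
id:4 = 1 → 0x1 << 4 → word 0x1c
word = 0x1c → little-endian bytes:
  [0]=0x1c

1c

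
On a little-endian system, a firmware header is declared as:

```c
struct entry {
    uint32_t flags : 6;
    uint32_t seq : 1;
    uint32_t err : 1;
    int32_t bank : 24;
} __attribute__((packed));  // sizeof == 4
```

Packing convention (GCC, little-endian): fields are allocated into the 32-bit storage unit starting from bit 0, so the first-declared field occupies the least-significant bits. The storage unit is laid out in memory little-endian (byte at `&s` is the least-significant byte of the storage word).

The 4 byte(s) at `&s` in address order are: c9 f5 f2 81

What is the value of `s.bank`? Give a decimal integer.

-8260875

[0]=0xc9 [1]=0xf5 [2]=0xf2 [3]=0x81 (little-endian) → word 0x81f2f5c9
flags [0+:6] = (word>>0) & 0x3f = 9
seq [6+:1] = (word>>6) & 0x1 = 1
err [7+:1] = (word>>7) & 0x1 = 1
bank [8+:24] = (word>>8) & 0xffffff = 8516341  ←
bank signed 24b, MSB=1: 8516341 - 16777216 = -8260875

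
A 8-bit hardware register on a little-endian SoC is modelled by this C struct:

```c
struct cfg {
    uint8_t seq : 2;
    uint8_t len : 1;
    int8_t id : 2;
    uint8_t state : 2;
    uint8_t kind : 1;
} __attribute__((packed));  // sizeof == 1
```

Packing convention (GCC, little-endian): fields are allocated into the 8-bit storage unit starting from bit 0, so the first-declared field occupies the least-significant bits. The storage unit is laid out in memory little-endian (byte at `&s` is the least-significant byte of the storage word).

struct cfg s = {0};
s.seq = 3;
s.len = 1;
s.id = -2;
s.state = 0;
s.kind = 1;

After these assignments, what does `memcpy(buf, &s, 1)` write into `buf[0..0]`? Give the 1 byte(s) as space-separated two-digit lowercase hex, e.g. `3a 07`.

97

seq:2 = 3 → 0x3 << 0 → word 0x03
len:1 = 1 → 0x1 << 2 → word 0x07
id:2 = -2 → 0x2 << 3 → word 0x17
state:2 = 0 → 0x0 << 5 → word 0x17
kind:1 = 1 → 0x1 << 7 → word 0x97
word = 0x97 → little-endian bytes:
  [0]=0x97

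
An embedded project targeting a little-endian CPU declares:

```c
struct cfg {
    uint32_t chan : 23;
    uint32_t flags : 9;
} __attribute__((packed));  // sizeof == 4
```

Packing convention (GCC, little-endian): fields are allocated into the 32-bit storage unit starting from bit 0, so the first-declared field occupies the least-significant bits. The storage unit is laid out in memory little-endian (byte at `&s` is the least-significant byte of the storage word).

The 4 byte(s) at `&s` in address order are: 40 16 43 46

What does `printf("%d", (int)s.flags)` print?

140

[0]=0x40 [1]=0x16 [2]=0x43 [3]=0x46 (little-endian) → word 0x46431640
chan [0+:23] = (word>>0) & 0x7fffff = 4396608
flags [23+:9] = (word>>23) & 0x1ff = 140  ←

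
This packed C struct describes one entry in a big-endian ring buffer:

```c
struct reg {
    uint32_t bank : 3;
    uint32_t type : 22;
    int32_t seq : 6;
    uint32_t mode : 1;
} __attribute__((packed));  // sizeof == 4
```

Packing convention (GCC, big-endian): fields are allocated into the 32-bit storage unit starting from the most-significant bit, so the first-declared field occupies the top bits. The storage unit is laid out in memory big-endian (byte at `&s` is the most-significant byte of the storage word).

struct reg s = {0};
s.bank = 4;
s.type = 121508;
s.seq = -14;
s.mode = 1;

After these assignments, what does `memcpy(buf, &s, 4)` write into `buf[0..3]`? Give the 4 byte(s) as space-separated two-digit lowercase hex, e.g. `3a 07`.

bank (3b) val=4 bits=0x4 at bit 29: 0x80000000
type (22b) val=121508 bits=0x1daa4 at bit 7: 0x80ed5200
seq (6b) val=-14 bits=0x32 at bit 1: 0x80ed5264
mode (1b) val=1 bits=0x1 at bit 0: 0x80ed5265
word = 0x80ed5265 → big-endian bytes:
  [0]=0x80  [1]=0xed  [2]=0x52  [3]=0x65

80 ed 52 65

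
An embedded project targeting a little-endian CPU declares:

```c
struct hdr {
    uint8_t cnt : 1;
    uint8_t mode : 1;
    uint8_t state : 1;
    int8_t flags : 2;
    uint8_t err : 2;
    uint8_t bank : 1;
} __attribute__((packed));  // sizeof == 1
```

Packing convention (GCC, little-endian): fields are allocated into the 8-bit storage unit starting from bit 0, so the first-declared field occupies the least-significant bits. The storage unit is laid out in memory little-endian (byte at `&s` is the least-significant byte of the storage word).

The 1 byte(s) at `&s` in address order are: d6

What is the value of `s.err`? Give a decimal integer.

2

[0]=0xd6 (little-endian) → word 0xd6
cnt [0+:1] = (word>>0) & 0x1 = 0
mode [1+:1] = (word>>1) & 0x1 = 1
state [2+:1] = (word>>2) & 0x1 = 1
flags [3+:2] = (word>>3) & 0x3 = 2
err [5+:2] = (word>>5) & 0x3 = 2  ←
bank [7+:1] = (word>>7) & 0x1 = 1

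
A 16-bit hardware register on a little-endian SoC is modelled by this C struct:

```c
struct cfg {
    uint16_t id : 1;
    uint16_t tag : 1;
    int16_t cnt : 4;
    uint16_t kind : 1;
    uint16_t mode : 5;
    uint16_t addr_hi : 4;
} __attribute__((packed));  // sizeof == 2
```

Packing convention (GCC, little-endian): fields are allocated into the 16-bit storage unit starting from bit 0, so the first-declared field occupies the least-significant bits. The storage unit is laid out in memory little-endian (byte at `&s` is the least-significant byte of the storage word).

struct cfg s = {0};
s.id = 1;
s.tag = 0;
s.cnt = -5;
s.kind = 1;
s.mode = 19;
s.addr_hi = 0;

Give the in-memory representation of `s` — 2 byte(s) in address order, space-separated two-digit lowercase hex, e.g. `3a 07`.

id (1b) val=1 bits=0x1 at bit 0: 0x0001
tag (1b) val=0 bits=0x0 at bit 1: 0x0001
cnt (4b) val=-5 bits=0xb at bit 2: 0x002d
kind (1b) val=1 bits=0x1 at bit 6: 0x006d
mode (5b) val=19 bits=0x13 at bit 7: 0x09ed
addr_hi (4b) val=0 bits=0x0 at bit 12: 0x09ed
word = 0x09ed → little-endian bytes:
  [0]=0xed  [1]=0x09

ed 09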